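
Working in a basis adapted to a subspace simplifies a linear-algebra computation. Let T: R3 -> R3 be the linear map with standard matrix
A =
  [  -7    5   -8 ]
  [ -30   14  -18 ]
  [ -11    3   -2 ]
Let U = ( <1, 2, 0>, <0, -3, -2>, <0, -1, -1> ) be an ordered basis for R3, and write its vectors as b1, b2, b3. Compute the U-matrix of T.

With P the matrix whose columns are b1, ..., b3, [T]_U = P^(-1) A P.
Column by column: T(b1) = A b1 = <3, -2, -5>; its U-coordinates <3, 3, -1> give column 1.
Continuing for each basis vector yields [T]_U = [[3, 1, 3], [3, 3, 1], [-1, -1, -1]].

[[3, 1, 3], [3, 3, 1], [-1, -1, -1]]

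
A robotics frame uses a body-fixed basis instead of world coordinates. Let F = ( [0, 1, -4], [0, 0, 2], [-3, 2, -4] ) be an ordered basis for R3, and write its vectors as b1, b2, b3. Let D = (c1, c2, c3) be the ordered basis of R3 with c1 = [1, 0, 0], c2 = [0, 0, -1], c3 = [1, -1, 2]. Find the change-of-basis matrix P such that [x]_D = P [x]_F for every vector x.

Let M have columns bj and N have columns cj. Then for every x, N [x]_D = x = M [x]_F, so P = N^(-1) M.
Since det N = -1, N^(-1) has integer entries; multiplying gives P = [[1, 0, -1], [2, -2, 0], [-1, 0, -2]].

[[1, 0, -1], [2, -2, 0], [-1, 0, -2]]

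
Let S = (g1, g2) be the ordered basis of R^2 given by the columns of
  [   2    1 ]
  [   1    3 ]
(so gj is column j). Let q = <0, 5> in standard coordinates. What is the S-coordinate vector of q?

[q]_S is the unique c with M c = q, where M has columns g1, g2.
System: 2c_1 + c_2 = 0, c_1 + 3c_2 = 5; solving gives c_1 = -1, c_2 = 2.
Check: -g1 + 2g2 = <0, 5>.

<-1, 2>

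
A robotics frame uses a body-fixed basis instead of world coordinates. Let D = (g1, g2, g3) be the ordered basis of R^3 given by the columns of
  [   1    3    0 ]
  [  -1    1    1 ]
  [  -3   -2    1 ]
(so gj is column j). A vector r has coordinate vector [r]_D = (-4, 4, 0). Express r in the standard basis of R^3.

r = M [r]_D, where M has columns g1, ..., g3.
Carrying out the matrix-vector product, r = (8, 8, 4).

(8, 8, 4)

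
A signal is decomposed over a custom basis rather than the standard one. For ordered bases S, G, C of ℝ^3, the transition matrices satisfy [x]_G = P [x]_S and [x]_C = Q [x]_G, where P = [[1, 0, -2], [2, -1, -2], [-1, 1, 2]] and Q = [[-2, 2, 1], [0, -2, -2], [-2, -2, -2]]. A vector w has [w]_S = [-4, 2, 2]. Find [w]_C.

Apply P to get G-coordinates [-8, -14, 10], then Q to get C-coordinates.
The result is [w]_C = [-2, 8, 24].

[-2, 8, 24]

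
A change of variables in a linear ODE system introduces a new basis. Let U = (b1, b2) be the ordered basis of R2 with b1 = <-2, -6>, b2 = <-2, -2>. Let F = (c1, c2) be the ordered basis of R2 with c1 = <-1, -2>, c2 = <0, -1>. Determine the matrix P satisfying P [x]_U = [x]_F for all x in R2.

[[2, 2], [2, -2]]

Column j of P is [bj]_F, since P maps U-coordinates to F-coordinates.
Expressing b1 in F: b1 = 2c1 + 2c2, so column 1 of P is <2, 2>.
Doing the same for each bj gives P = [[2, 2], [2, -2]].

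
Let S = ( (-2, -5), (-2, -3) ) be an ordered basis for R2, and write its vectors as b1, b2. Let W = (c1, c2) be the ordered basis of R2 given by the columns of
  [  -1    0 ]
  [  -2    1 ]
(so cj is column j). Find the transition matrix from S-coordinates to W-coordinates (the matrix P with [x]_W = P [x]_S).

[[2, 2], [-1, 1]]

Let M have columns bj and N have columns cj. Then for every x, N [x]_W = x = M [x]_S, so P = N^(-1) M.
Since det N = -1, N^(-1) has integer entries; multiplying gives P = [[2, 2], [-1, 1]].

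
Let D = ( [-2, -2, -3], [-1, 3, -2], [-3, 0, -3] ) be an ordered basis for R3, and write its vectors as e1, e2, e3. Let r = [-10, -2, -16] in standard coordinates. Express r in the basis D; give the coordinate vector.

[r]_D is the unique c with M c = r, where M has columns e1, ..., e3.
Gaussian elimination on [M | r] yields c = (4, 2, 0).
Check: 4e1 + 2e2 + 0·e3 = [-10, -2, -16].

[4, 2, 0]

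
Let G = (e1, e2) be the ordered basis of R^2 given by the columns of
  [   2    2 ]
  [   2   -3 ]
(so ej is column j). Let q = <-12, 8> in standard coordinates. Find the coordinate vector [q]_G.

Write q = c_1 e1 + c_2 e2 and solve for the c_i.
System: 2c_1 + 2c_2 = -12, 2c_1 - 3c_2 = 8; solving gives c_1 = -2, c_2 = -4.
Check: -2e1 - 4e2 = <-12, 8>.

<-2, -4>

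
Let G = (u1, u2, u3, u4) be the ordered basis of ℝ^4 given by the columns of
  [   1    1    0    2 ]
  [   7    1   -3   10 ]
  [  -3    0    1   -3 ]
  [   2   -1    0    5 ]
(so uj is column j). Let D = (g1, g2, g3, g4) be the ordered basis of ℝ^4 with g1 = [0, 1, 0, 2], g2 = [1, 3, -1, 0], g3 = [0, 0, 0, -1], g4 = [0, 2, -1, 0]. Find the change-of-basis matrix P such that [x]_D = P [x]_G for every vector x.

[[0, 0, -1, 2], [1, 1, 0, 2], [-2, 1, -2, -1], [2, -1, -1, 1]]

Take x = uj: its G-coordinates are the j-th standard unit vector, so P e_j — column j of P — equals [uj]_D.
u1 = 0·g1 + g2 - 2g3 + 2g4, giving column 1 = [0, 1, -2, 2]; repeating for each j gives P = [[0, 0, -1, 2], [1, 1, 0, 2], [-2, 1, -2, -1], [2, -1, -1, 1]].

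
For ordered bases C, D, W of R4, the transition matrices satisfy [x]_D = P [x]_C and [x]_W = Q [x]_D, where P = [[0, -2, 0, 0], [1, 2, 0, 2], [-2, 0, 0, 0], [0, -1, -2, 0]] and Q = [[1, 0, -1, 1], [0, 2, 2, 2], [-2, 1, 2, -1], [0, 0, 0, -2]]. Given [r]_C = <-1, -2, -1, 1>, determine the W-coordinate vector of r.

Composing the changes, [r]_W = Q P [r]_C.
Q P = [[2, -3, -2, 0], [-2, 2, -4, 4], [-3, 7, 2, 2], [0, 2, 4, 0]]; applying this to <-1, -2, -1, 1> gives <6, 6, -11, -8>.

<6, 6, -11, -8>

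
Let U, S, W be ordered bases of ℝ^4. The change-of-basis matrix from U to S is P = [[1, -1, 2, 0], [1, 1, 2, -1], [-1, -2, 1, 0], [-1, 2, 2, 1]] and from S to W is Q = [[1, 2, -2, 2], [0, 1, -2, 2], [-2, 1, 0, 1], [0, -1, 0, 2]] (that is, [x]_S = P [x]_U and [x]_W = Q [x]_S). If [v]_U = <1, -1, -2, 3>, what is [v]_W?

Apply P to get S-coordinates <-2, -7, -1, -4>, then Q to get W-coordinates.
The result is [v]_W = <-22, -13, -7, -1>.

<-22, -13, -7, -1>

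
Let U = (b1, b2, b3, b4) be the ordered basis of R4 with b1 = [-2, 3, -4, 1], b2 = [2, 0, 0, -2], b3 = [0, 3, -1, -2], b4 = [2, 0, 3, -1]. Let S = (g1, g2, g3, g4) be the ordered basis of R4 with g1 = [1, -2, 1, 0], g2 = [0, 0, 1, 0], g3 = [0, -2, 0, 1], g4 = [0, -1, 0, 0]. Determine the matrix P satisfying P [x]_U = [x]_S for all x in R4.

[[-2, 2, 0, 2], [-2, -2, -1, 1], [1, -2, -2, -1], [-1, 0, 1, -2]]

Column j of P is [bj]_S, since P maps U-coordinates to S-coordinates.
Expressing b1 in S: b1 = -2g1 - 2g2 + g3 - g4, so column 1 of P is [-2, -2, 1, -1].
Doing the same for each bj gives P = [[-2, 2, 0, 2], [-2, -2, -1, 1], [1, -2, -2, -1], [-1, 0, 1, -2]].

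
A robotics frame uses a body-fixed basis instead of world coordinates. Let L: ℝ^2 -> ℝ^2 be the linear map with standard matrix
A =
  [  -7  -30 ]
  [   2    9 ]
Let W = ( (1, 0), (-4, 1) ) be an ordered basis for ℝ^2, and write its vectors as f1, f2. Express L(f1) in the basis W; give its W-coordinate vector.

(1, 2)

Column 1 of [L]_W is the W-coordinate vector of L(f1).
In standard coordinates L(f1) = A f1 = (-7, 2).
Converting to W: (-7, 2) = f1 + 2f2, so the coordinate vector is (1, 2).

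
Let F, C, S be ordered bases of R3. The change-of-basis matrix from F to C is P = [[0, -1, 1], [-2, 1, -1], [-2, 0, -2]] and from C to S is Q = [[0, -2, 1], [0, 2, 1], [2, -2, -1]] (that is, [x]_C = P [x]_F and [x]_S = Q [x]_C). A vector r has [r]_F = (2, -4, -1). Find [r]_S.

(12, -16, 22)

First [r]_C = P [r]_F = (3, -7, -2).
Then [r]_S = Q [r]_C = (12, -16, 22).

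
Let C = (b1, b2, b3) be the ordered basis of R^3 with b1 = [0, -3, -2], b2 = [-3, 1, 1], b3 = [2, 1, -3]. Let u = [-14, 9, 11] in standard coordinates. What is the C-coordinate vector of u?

[-2, 4, -1]

[u]_C is the unique c with M c = u, where M has columns b1, ..., b3.
Row-reducing the augmented matrix [M | u] gives c = (-2, 4, -1).
Check: -2b1 + 4b2 - b3 = [-14, 9, 11].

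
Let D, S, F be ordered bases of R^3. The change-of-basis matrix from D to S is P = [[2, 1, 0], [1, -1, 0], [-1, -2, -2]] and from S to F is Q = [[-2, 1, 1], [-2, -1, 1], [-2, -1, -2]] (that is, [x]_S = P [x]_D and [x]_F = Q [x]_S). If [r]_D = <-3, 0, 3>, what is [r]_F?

First [r]_S = P [r]_D = <-6, -3, -3>.
Then [r]_F = Q [r]_S = <6, 12, 21>.

<6, 12, 21>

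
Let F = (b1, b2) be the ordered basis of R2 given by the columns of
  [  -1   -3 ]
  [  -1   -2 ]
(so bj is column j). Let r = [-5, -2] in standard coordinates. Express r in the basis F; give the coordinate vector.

Write r = c_1 b1 + c_2 b2 and solve for the c_i.
System: -c_1 - 3c_2 = -5, -c_1 - 2c_2 = -2; solving gives c_1 = -4, c_2 = 3.
Check: -4b1 + 3b2 = [-5, -2].

[-4, 3]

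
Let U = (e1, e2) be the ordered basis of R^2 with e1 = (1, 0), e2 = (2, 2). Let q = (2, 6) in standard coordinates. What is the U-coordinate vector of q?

[q]_U is the unique c with M c = q, where M has columns e1, e2.
System: c_1 + 2c_2 = 2, 0c_1 + 2c_2 = 6; solving gives c_1 = -4, c_2 = 3.
Check: -4e1 + 3e2 = (2, 6).

(-4, 3)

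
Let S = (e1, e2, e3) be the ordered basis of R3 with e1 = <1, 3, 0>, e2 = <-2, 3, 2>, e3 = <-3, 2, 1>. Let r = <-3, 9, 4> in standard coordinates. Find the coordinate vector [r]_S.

<1, 2, 0>

We seek scalars with c_1 e1 + ... + c_3 e3 = r; equivalently solve M c = r where the columns of M are e1, ..., e3.
Gaussian elimination on [M | r] yields c = (1, 2, 0).
Check: e1 + 2e2 + 0·e3 = <-3, 9, 4>.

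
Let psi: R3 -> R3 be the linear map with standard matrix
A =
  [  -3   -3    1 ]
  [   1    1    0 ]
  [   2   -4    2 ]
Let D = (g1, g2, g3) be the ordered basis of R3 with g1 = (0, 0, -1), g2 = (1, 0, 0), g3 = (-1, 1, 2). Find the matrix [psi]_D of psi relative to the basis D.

Let P have columns g1, ..., g3. Then [psi]_D = P^(-1) A P.
Here det P = -1, so P^(-1) is integer; computing A P first and then P^(-1)(A P) gives [[2, 0, 2], [-1, -2, 2], [0, 1, 0]].

[[2, 0, 2], [-1, -2, 2], [0, 1, 0]]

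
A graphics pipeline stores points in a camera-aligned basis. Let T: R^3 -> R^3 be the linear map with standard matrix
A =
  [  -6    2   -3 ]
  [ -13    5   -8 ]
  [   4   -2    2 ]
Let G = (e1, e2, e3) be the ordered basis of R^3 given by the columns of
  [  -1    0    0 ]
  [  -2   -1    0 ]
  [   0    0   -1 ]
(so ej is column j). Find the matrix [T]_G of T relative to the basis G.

[[-2, 2, -3], [1, 1, -2], [0, -2, 2]]

Let P have columns e1, ..., e3. Then [T]_G = P^(-1) A P.
Here det P = -1, so P^(-1) is integer; computing A P first and then P^(-1)(A P) gives [[-2, 2, -3], [1, 1, -2], [0, -2, 2]].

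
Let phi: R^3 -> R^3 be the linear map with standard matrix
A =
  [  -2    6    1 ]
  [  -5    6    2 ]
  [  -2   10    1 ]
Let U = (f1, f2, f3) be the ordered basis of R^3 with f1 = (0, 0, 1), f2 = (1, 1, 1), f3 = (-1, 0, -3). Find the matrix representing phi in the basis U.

Let P have columns f1, ..., f3. Then [phi]_U = P^(-1) A P.
Here det P = 1, so P^(-1) is integer; computing A P first and then P^(-1)(A P) gives [[2, 0, 0], [2, 3, -1], [1, -2, 0]].

[[2, 0, 0], [2, 3, -1], [1, -2, 0]]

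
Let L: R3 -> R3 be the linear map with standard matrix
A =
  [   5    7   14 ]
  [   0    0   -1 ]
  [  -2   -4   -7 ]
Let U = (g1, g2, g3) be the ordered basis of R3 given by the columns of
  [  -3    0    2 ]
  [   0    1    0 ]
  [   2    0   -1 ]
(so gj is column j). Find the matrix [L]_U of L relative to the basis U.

[[-3, -1, 2], [-2, 0, 1], [2, 2, 1]]

With P the matrix whose columns are g1, ..., g3, [L]_U = P^(-1) A P.
Column by column: L(g1) = A g1 = <13, -2, -8>; its U-coordinates <-3, -2, 2> give column 1.
Continuing for each basis vector yields [L]_U = [[-3, -1, 2], [-2, 0, 1], [2, 2, 1]].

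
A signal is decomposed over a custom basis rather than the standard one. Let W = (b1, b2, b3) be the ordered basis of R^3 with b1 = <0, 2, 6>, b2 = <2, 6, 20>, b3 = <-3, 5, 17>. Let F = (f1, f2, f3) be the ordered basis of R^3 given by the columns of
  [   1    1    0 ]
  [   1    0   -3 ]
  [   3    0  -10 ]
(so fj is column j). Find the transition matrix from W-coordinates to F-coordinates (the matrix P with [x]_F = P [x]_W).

[[2, 0, -1], [-2, 2, -2], [0, -2, -2]]

Column j of P is [bj]_F, since P maps W-coordinates to F-coordinates.
Expressing b1 in F: b1 = 2f1 - 2f2 + 0·f3, so column 1 of P is <2, -2, 0>.
Doing the same for each bj gives P = [[2, 0, -1], [-2, 2, -2], [0, -2, -2]].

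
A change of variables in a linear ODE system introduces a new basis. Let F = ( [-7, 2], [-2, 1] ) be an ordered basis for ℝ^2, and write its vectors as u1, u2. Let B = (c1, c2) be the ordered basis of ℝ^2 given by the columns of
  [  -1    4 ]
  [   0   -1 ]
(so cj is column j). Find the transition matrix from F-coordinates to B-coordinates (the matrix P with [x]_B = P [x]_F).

Let M have columns uj and N have columns cj. Then for every x, N [x]_B = x = M [x]_F, so P = N^(-1) M.
Since det N = 1, N^(-1) has integer entries; multiplying gives P = [[-1, -2], [-2, -1]].

[[-1, -2], [-2, -1]]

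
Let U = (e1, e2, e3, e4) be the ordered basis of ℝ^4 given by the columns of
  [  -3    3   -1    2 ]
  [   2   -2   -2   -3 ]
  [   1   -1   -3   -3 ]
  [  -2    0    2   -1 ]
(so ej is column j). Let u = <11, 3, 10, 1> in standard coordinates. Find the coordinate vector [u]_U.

We seek scalars with c_1 e1 + ... + c_4 e4 = u; equivalently solve M c = u where the columns of M are e1, ..., e4.
Gaussian elimination on [M | u] yields c = (-1, 4, -2, -3).
Check: -e1 + 4e2 - 2e3 - 3e4 = <11, 3, 10, 1>.

<-1, 4, -2, -3>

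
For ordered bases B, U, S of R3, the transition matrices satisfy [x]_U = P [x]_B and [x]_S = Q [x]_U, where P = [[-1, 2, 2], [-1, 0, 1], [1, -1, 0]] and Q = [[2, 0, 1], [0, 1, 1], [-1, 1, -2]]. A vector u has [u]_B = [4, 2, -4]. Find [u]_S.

Composing the changes, [u]_S = Q P [u]_B.
Q P = [[-1, 3, 4], [0, -1, 1], [-2, 0, -1]]; applying this to [4, 2, -4] gives [-14, -6, -4].

[-14, -6, -4]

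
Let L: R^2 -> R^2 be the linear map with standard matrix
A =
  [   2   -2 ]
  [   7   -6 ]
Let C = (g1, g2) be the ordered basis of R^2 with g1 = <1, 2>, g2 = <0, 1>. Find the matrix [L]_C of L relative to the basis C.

[[-2, -2], [-1, -2]]

The j-th column of [L]_C is [L(gj)]_C.
L(g1) = A g1 = <-2, -5> = -2g1 - g2, so column 1 is <-2, -1>.
Repeating for g2 and assembling the columns gives [[-2, -2], [-1, -2]].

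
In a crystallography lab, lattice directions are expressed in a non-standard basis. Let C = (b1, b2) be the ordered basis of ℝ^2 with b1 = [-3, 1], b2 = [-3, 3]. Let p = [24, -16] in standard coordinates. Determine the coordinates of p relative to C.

Write p = c_1 b1 + c_2 b2 and solve for the c_i.
System: -3c_1 - 3c_2 = 24, c_1 + 3c_2 = -16; solving gives c_1 = -4, c_2 = -4.
Check: -4b1 - 4b2 = [24, -16].

[-4, -4]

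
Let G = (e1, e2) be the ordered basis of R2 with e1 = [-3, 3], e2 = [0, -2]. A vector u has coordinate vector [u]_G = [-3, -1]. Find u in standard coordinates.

[9, -7]

u = M [u]_G, where M has columns e1, e2.
Carrying out the matrix-vector product, u = [9, -7].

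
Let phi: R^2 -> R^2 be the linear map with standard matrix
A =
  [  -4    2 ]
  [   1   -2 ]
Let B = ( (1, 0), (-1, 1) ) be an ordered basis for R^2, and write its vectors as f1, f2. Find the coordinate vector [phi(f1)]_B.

(-3, 1)

Compute phi(f1) = A f1 = (-4, 1) in standard coordinates.
Then write this in B-coordinates: solve for y in y_1 f1 + y_2 f2 = (-4, 1).
This gives y = (-3, 1), which is column 1 of [phi]_B.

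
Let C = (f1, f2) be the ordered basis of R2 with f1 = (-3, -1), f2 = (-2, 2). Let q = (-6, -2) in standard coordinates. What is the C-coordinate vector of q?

Write q = c_1 f1 + c_2 f2 and solve for the c_i.
System: -3c_1 - 2c_2 = -6, -c_1 + 2c_2 = -2; solving gives c_1 = 2, c_2 = 0.
Check: 2f1 + 0·f2 = (-6, -2).

(2, 0)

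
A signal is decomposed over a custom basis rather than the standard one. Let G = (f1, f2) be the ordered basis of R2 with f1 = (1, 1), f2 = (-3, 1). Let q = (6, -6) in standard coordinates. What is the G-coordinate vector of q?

(-3, -3)

Write q = c_1 f1 + c_2 f2 and solve for the c_i.
System: c_1 - 3c_2 = 6, c_1 + c_2 = -6; solving gives c_1 = -3, c_2 = -3.
Check: -3f1 - 3f2 = (6, -6).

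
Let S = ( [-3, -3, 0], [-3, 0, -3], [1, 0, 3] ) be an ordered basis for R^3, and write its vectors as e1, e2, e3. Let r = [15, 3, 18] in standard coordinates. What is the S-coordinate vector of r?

Write r = c_1 e1 + ... + c_3 e3 and solve for the c_i.
Gaussian elimination on [M | r] yields c = (-1, -3, 3).
Check: -e1 - 3e2 + 3e3 = [15, 3, 18].

[-1, -3, 3]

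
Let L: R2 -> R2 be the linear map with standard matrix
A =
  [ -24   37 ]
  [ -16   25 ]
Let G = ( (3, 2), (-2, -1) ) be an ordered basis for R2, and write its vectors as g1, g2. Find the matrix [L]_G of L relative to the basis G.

[[2, 3], [2, -1]]

Let P have columns g1, g2. Then [L]_G = P^(-1) A P.
Here det P = 1, so P^(-1) is integer; computing A P first and then P^(-1)(A P) gives [[2, 3], [2, -1]].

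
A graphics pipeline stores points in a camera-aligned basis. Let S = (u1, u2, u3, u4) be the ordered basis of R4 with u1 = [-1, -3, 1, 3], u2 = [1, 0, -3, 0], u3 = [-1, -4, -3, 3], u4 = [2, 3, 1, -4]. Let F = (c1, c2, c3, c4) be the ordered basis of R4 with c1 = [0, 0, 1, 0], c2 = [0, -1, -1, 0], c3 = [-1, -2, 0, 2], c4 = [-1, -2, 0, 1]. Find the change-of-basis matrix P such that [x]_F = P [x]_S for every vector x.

Take x = uj: its S-coordinates are the j-th standard unit vector, so P e_j — column j of P — equals [uj]_F.
u1 = 2c1 + c2 + 2c3 - c4, giving column 1 = [2, 1, 2, -1]; repeating for each j gives P = [[2, -1, -1, 2], [1, 2, 2, 1], [2, 1, 2, -2], [-1, -2, -1, 0]].

[[2, -1, -1, 2], [1, 2, 2, 1], [2, 1, 2, -2], [-1, -2, -1, 0]]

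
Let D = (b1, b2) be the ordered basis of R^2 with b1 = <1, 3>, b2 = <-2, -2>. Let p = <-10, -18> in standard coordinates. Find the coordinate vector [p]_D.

Write p = c_1 b1 + c_2 b2 and solve for the c_i.
System: c_1 - 2c_2 = -10, 3c_1 - 2c_2 = -18; solving gives c_1 = -4, c_2 = 3.
Check: -4b1 + 3b2 = <-10, -18>.

<-4, 3>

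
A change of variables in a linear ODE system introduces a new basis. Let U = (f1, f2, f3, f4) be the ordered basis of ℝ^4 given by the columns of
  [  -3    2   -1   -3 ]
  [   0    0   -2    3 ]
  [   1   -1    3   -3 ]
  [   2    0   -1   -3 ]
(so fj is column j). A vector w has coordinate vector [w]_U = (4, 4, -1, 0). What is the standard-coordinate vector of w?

w = M [w]_U, where M has columns f1, ..., f4.
Carrying out the matrix-vector product, w = (-3, 2, -3, 9).

(-3, 2, -3, 9)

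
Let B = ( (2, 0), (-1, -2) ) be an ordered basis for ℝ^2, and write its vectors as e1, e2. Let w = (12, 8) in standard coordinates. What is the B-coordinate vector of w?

[w]_B is the unique c with M c = w, where M has columns e1, e2.
System: 2c_1 - c_2 = 12, 0c_1 - 2c_2 = 8; solving gives c_1 = 4, c_2 = -4.
Check: 4e1 - 4e2 = (12, 8).

(4, -4)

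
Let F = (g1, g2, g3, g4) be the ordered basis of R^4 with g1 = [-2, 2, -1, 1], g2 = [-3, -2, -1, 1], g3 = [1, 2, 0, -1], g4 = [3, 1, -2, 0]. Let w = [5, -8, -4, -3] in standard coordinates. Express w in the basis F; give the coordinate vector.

[-4, 4, 3, 2]

Write w = c_1 g1 + ... + c_4 g4 and solve for the c_i.
Solving this 4x4 system gives c = (-4, 4, 3, 2).
Check: -4g1 + 4g2 + 3g3 + 2g4 = [5, -8, -4, -3].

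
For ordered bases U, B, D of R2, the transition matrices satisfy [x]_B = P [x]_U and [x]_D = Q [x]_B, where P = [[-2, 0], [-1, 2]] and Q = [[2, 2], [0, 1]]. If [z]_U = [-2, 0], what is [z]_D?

Apply P to get B-coordinates [4, 2], then Q to get D-coordinates.
The result is [z]_D = [12, 2].

[12, 2]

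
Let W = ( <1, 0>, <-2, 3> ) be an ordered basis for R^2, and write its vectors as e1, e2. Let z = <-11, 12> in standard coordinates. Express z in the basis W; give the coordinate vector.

We seek scalars with c_1 e1 + c_2 e2 = z; equivalently solve M c = z where the columns of M are e1, e2.
System: c_1 - 2c_2 = -11, 0c_1 + 3c_2 = 12; solving gives c_1 = -3, c_2 = 4.
Check: -3e1 + 4e2 = <-11, 12>.

<-3, 4>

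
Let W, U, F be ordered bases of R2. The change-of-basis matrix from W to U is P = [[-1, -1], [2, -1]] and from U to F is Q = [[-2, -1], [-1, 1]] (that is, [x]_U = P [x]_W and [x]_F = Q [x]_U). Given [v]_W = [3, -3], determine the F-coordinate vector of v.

Composing the changes, [v]_F = Q P [v]_W.
Q P = [[0, 3], [3, 0]]; applying this to [3, -3] gives [-9, 9].

[-9, 9]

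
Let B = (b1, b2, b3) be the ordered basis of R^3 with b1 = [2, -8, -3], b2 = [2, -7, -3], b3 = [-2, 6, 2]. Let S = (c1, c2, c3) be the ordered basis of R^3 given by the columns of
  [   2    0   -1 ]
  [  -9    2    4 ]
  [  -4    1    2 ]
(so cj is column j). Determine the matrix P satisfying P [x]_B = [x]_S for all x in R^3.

[[2, 1, -2], [1, 1, -2], [2, 0, -2]]

Take x = bj: its B-coordinates are the j-th standard unit vector, so P e_j — column j of P — equals [bj]_S.
b1 = 2c1 + c2 + 2c3, giving column 1 = [2, 1, 2]; repeating for each j gives P = [[2, 1, -2], [1, 1, -2], [2, 0, -2]].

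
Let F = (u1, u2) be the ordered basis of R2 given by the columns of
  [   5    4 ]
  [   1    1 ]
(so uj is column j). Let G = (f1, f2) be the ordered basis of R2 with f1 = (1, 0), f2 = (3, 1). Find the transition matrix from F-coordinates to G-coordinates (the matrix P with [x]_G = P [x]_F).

Let M have columns uj and N have columns fj. Then for every x, N [x]_G = x = M [x]_F, so P = N^(-1) M.
Since det N = 1, N^(-1) has integer entries; multiplying gives P = [[2, 1], [1, 1]].

[[2, 1], [1, 1]]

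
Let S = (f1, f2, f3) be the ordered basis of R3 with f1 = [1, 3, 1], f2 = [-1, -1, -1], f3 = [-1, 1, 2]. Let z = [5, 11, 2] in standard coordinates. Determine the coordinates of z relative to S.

[4, 0, -1]

Write z = c_1 f1 + ... + c_3 f3 and solve for the c_i.
Gaussian elimination on [M | z] yields c = (4, 0, -1).
Check: 4f1 + 0·f2 - f3 = [5, 11, 2].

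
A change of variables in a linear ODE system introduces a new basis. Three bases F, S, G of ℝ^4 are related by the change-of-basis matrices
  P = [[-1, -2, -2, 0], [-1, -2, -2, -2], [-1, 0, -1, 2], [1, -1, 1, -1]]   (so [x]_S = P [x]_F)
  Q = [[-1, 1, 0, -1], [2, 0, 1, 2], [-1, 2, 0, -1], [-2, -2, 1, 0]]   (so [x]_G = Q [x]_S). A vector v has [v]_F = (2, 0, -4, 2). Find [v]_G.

Composing the changes, [v]_G = Q P [v]_F.
Q P = [[-1, 1, -1, -1], [-1, -6, -3, 0], [-2, -1, -3, -3], [3, 8, 7, 6]]; applying this to (2, 0, -4, 2) gives (0, 10, 2, -10).

(0, 10, 2, -10)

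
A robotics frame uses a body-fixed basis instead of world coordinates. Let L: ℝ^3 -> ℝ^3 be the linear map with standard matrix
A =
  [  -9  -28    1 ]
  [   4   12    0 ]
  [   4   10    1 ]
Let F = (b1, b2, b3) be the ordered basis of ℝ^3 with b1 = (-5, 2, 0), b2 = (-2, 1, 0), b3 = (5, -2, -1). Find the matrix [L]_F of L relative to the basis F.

[[3, 0, -1], [-2, 0, 0], [0, -2, 1]]

With P the matrix whose columns are b1, ..., b3, [L]_F = P^(-1) A P.
Column by column: L(b1) = A b1 = (-11, 4, 0); its F-coordinates (3, -2, 0) give column 1.
Continuing for each basis vector yields [L]_F = [[3, 0, -1], [-2, 0, 0], [0, -2, 1]].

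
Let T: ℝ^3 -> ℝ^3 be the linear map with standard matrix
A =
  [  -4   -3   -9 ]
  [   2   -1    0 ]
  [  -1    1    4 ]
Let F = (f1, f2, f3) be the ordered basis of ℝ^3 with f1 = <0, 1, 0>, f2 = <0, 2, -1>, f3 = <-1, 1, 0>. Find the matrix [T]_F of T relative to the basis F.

With P the matrix whose columns are f1, ..., f3, [T]_F = P^(-1) A P.
Column by column: T(f1) = A f1 = <-3, -1, 1>; its F-coordinates <-2, -1, 3> give column 1.
Continuing for each basis vector yields [T]_F = [[-2, -3, 2], [-1, 2, -2], [3, -3, -1]].

[[-2, -3, 2], [-1, 2, -2], [3, -3, -1]]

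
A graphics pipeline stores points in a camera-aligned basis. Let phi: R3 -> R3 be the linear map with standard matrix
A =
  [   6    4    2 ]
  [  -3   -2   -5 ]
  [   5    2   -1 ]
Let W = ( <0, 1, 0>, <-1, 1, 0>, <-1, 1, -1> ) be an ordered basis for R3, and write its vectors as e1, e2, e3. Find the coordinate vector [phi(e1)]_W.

<2, -2, -2>

Compute phi(e1) = A e1 = <4, -2, 2> in standard coordinates.
Then write this in W-coordinates: solve for y in y_1 e1 + ... + y_3 e3 = <4, -2, 2>.
This gives y = <2, -2, -2>, which is column 1 of [phi]_W.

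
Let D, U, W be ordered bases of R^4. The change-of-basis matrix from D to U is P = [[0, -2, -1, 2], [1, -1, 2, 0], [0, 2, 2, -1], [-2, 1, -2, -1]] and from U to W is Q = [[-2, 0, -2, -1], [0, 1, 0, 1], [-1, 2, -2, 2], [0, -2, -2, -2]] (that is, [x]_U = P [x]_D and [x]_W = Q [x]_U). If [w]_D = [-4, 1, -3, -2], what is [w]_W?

[-7, 6, 19, -8]

Composing the changes, [w]_W = Q P [w]_D.
Q P = [[2, -1, 0, -1], [-1, 0, 0, -1], [-2, -2, -3, -2], [2, -4, -4, 4]]; applying this to [-4, 1, -3, -2] gives [-7, 6, 19, -8].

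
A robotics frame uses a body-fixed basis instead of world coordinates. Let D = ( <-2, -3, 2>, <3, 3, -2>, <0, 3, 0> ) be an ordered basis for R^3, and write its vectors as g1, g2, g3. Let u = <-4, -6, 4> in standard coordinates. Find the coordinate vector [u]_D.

[u]_D is the unique c with M c = u, where M has columns g1, ..., g3.
Solving this 3x3 system gives c = (2, 0, 0).
Check: 2g1 + 0·g2 + 0·g3 = <-4, -6, 4>.

<2, 0, 0>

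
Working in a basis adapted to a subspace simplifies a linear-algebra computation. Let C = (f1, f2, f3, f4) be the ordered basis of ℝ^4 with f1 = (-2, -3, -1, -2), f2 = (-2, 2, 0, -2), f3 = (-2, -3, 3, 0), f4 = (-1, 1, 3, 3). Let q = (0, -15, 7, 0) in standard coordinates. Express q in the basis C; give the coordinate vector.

[q]_C is the unique c with M c = q, where M has columns f1, ..., f4.
Row-reducing the augmented matrix [M | q] gives c = (-1, -2, 4, -2).
Check: -f1 - 2f2 + 4f3 - 2f4 = (0, -15, 7, 0).

(-1, -2, 4, -2)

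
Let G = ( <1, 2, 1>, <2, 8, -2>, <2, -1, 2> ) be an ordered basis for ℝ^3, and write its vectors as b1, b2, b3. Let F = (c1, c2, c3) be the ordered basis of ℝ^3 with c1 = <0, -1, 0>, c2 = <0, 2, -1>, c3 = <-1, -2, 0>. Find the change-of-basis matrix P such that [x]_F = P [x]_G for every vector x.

[[-2, 0, 1], [-1, 2, -2], [-1, -2, -2]]

Column j of P is [bj]_F, since P maps G-coordinates to F-coordinates.
Expressing b1 in F: b1 = -2c1 - c2 - c3, so column 1 of P is <-2, -1, -1>.
Doing the same for each bj gives P = [[-2, 0, 1], [-1, 2, -2], [-1, -2, -2]].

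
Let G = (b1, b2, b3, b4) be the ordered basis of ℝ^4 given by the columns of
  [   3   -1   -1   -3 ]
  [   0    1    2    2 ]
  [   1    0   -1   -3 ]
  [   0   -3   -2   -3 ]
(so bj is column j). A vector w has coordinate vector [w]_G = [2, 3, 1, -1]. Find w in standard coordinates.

[5, 3, 4, -8]

w = M [w]_G, where M has columns b1, ..., b4.
Carrying out the matrix-vector product, w = [5, 3, 4, -8].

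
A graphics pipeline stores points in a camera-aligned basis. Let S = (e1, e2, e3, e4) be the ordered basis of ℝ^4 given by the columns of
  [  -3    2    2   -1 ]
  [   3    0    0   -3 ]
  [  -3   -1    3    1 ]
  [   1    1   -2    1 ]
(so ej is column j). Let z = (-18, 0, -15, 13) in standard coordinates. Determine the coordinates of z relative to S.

[z]_S is the unique c with M c = z, where M has columns e1, ..., e4.
Gaussian elimination on [M | z] yields c = (4, 1, -2, 4).
Check: 4e1 + e2 - 2e3 + 4e4 = (-18, 0, -15, 13).

(4, 1, -2, 4)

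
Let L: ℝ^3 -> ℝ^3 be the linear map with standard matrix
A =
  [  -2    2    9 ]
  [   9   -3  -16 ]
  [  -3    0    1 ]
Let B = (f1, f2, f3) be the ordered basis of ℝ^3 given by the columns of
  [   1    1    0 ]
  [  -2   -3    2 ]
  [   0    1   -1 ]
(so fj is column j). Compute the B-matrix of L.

[[-3, 1, -3], [-3, 0, -2], [0, 2, -1]]

Let P have columns f1, ..., f3. Then [L]_B = P^(-1) A P.
Here det P = -1, so P^(-1) is integer; computing A P first and then P^(-1)(A P) gives [[-3, 1, -3], [-3, 0, -2], [0, 2, -1]].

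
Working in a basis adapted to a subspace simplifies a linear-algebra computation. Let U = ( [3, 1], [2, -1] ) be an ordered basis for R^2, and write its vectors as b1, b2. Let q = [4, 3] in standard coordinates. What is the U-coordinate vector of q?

Write q = c_1 b1 + c_2 b2 and solve for the c_i.
System: 3c_1 + 2c_2 = 4, c_1 - c_2 = 3; solving gives c_1 = 2, c_2 = -1.
Check: 2b1 - b2 = [4, 3].

[2, -1]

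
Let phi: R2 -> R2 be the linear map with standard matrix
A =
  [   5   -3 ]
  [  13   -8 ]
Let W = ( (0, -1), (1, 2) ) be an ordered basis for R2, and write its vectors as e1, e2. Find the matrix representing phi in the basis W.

[[-2, 1], [3, -1]]

Let P have columns e1, e2. Then [phi]_W = P^(-1) A P.
Here det P = 1, so P^(-1) is integer; computing A P first and then P^(-1)(A P) gives [[-2, 1], [3, -1]].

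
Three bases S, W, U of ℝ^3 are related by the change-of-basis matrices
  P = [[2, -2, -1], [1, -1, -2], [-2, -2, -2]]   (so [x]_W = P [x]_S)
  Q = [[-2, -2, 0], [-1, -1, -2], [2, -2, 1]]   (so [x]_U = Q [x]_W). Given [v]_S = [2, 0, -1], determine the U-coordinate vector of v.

First [v]_W = P [v]_S = [5, 4, -2].
Then [v]_U = Q [v]_W = [-18, -5, 0].

[-18, -5, 0]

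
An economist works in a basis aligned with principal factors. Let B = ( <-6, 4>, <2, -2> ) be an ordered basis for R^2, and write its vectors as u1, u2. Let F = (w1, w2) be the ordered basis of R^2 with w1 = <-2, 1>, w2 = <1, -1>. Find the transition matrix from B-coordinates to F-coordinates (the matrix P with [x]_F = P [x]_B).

[[2, 0], [-2, 2]]

Let M have columns uj and N have columns wj. Then for every x, N [x]_F = x = M [x]_B, so P = N^(-1) M.
Since det N = 1, N^(-1) has integer entries; multiplying gives P = [[2, 0], [-2, 2]].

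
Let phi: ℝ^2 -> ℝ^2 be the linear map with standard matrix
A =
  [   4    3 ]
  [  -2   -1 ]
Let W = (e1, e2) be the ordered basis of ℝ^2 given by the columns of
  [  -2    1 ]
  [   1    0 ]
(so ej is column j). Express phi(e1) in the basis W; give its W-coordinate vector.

[3, 1]

Column 1 of [phi]_W is the W-coordinate vector of phi(e1).
In standard coordinates phi(e1) = A e1 = [-5, 3].
Converting to W: [-5, 3] = 3e1 + e2, so the coordinate vector is [3, 1].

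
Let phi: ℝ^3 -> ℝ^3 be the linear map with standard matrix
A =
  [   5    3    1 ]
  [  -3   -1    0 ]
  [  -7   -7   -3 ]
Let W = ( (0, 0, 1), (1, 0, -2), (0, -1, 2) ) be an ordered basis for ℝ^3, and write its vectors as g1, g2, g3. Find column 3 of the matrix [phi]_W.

Column 3 of [phi]_W is the W-coordinate vector of phi(g3).
In standard coordinates phi(g3) = A g3 = (-1, 1, 1).
Converting to W: (-1, 1, 1) = g1 - g2 - g3, so the coordinate vector is (1, -1, -1).

(1, -1, -1)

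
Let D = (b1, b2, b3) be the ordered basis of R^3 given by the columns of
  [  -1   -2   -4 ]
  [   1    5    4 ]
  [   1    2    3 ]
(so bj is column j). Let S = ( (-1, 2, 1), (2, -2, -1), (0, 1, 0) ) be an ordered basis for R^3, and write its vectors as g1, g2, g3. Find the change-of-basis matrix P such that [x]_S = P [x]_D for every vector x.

[[1, 2, 2], [0, 0, -1], [-1, 1, -2]]

Take x = bj: its D-coordinates are the j-th standard unit vector, so P e_j — column j of P — equals [bj]_S.
b1 = g1 + 0·g2 - g3, giving column 1 = (1, 0, -1); repeating for each j gives P = [[1, 2, 2], [0, 0, -1], [-1, 1, -2]].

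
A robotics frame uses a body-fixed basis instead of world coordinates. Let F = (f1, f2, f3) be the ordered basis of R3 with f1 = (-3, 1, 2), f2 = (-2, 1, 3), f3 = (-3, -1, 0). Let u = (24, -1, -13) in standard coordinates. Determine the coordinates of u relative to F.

(-2, -3, -4)

We seek scalars with c_1 f1 + ... + c_3 f3 = u; equivalently solve M c = u where the columns of M are f1, ..., f3.
Row-reducing the augmented matrix [M | u] gives c = (-2, -3, -4).
Check: -2f1 - 3f2 - 4f3 = (24, -1, -13).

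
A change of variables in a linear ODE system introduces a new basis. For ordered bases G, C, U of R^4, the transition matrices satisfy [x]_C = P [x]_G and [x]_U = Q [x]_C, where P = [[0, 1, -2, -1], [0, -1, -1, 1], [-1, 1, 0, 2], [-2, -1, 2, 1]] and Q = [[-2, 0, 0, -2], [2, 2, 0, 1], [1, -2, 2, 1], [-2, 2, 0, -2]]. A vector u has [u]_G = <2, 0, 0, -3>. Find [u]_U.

<8, -7, -14, 2>

Apply P to get C-coordinates <3, -3, -8, -7>, then Q to get U-coordinates.
The result is [u]_U = <8, -7, -14, 2>.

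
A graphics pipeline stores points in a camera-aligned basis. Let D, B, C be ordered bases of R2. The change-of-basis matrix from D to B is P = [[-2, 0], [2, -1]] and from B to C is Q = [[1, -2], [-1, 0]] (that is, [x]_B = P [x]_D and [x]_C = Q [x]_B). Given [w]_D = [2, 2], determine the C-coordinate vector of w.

Apply P to get B-coordinates [-4, 2], then Q to get C-coordinates.
The result is [w]_C = [-8, 4].

[-8, 4]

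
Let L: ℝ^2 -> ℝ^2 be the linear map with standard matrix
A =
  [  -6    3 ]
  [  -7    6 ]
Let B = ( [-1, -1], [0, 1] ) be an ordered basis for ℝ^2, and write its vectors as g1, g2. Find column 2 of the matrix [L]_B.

[-3, 3]

Compute L(g2) = A g2 = [3, 6] in standard coordinates.
Then write this in B-coordinates: solve for y in y_1 g1 + y_2 g2 = [3, 6].
This gives y = [-3, 3], which is column 2 of [L]_B.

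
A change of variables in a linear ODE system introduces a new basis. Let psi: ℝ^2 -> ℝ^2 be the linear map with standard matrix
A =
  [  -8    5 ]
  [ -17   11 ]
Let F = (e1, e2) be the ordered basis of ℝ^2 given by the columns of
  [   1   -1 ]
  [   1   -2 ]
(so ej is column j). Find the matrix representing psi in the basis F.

The j-th column of [psi]_F is [psi(ej)]_F.
psi(e1) = A e1 = (-3, -6) = 0·e1 + 3e2, so column 1 is (0, 3).
Repeating for e2 and assembling the columns gives [[0, 1], [3, 3]].

[[0, 1], [3, 3]]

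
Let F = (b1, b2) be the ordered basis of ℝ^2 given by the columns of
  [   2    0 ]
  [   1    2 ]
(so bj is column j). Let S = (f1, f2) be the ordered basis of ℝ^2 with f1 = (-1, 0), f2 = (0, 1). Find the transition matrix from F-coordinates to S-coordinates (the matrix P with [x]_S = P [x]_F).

[[-2, 0], [1, 2]]

Column j of P is [bj]_S, since P maps F-coordinates to S-coordinates.
Expressing b1 in S: b1 = -2f1 + f2, so column 1 of P is (-2, 1).
Doing the same for each bj gives P = [[-2, 0], [1, 2]].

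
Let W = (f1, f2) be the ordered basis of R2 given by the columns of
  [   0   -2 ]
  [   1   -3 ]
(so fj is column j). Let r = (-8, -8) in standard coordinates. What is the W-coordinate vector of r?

(4, 4)

[r]_W is the unique c with M c = r, where M has columns f1, f2.
System: 0c_1 - 2c_2 = -8, c_1 - 3c_2 = -8; solving gives c_1 = 4, c_2 = 4.
Check: 4f1 + 4f2 = (-8, -8).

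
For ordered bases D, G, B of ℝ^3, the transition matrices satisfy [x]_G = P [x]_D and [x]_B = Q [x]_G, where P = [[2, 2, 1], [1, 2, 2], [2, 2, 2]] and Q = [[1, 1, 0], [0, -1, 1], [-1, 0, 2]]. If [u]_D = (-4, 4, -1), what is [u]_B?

Apply P to get G-coordinates (-1, 2, -2), then Q to get B-coordinates.
The result is [u]_B = (1, -4, -3).

(1, -4, -3)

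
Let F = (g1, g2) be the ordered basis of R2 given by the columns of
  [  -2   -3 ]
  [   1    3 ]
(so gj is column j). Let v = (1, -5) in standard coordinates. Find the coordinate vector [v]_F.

(4, -3)

Write v = c_1 g1 + c_2 g2 and solve for the c_i.
System: -2c_1 - 3c_2 = 1, c_1 + 3c_2 = -5; solving gives c_1 = 4, c_2 = -3.
Check: 4g1 - 3g2 = (1, -5).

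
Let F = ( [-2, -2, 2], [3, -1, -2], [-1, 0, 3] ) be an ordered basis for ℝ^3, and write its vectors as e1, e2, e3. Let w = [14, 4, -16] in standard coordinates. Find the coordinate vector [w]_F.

[w]_F is the unique c with M c = w, where M has columns e1, ..., e3.
Row-reducing the augmented matrix [M | w] gives c = (-3, 2, -2).
Check: -3e1 + 2e2 - 2e3 = [14, 4, -16].

[-3, 2, -2]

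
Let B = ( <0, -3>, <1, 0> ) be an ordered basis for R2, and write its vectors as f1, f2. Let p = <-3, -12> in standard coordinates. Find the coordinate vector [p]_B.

We seek scalars with c_1 f1 + c_2 f2 = p; equivalently solve M c = p where the columns of M are f1, f2.
System: 0c_1 + c_2 = -3, -3c_1 + 0c_2 = -12; solving gives c_1 = 4, c_2 = -3.
Check: 4f1 - 3f2 = <-3, -12>.

<4, -3>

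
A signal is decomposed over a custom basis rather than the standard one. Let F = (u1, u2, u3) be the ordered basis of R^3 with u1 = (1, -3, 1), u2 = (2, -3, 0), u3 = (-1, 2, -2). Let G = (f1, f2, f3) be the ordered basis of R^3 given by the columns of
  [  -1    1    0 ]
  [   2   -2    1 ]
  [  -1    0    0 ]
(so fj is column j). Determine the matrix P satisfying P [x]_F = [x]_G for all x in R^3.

[[-1, 0, 2], [0, 2, 1], [-1, 1, 0]]

Let M have columns uj and N have columns fj. Then for every x, N [x]_G = x = M [x]_F, so P = N^(-1) M.
Since det N = -1, N^(-1) has integer entries; multiplying gives P = [[-1, 0, 2], [0, 2, 1], [-1, 1, 0]].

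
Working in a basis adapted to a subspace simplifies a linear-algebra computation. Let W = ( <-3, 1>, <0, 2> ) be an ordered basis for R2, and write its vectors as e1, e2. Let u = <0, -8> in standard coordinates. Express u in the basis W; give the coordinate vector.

Write u = c_1 e1 + c_2 e2 and solve for the c_i.
System: -3c_1 + 0c_2 = 0, c_1 + 2c_2 = -8; solving gives c_1 = 0, c_2 = -4.
Check: 0·e1 - 4e2 = <0, -8>.

<0, -4>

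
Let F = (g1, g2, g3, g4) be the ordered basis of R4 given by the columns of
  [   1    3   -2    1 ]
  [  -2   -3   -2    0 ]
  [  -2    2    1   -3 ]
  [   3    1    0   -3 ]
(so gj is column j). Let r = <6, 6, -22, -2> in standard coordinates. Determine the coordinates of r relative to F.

<3, -2, -3, 3>

Write r = c_1 g1 + ... + c_4 g4 and solve for the c_i.
Row-reducing the augmented matrix [M | r] gives c = (3, -2, -3, 3).
Check: 3g1 - 2g2 - 3g3 + 3g4 = <6, 6, -22, -2>.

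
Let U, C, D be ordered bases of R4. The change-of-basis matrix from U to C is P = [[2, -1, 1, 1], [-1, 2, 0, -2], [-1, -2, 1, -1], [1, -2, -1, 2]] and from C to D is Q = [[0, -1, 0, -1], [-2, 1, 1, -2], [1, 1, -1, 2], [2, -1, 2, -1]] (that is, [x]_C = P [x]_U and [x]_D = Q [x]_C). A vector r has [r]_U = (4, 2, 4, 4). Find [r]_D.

(4, -52, 22, 16)

Composing the changes, [r]_D = Q P [r]_U.
Q P = [[0, 0, 1, 0], [-8, 6, 1, -9], [4, -1, -2, 4], [2, -6, 5, 0]]; applying this to (4, 2, 4, 4) gives (4, -52, 22, 16).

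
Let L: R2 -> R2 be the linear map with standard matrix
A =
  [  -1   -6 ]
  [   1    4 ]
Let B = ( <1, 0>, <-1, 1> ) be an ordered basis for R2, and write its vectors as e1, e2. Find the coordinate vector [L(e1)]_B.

Compute L(e1) = A e1 = <-1, 1> in standard coordinates.
Then write this in B-coordinates: solve for y in y_1 e1 + y_2 e2 = <-1, 1>.
This gives y = <0, 1>, which is column 1 of [L]_B.

<0, 1>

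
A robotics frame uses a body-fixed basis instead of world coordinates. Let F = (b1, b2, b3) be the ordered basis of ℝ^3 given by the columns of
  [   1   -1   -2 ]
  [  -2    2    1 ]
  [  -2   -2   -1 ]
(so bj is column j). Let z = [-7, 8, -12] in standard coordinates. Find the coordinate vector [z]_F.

[1, 4, 2]

[z]_F is the unique c with M c = z, where M has columns b1, ..., b3.
Row-reducing the augmented matrix [M | z] gives c = (1, 4, 2).
Check: b1 + 4b2 + 2b3 = [-7, 8, -12].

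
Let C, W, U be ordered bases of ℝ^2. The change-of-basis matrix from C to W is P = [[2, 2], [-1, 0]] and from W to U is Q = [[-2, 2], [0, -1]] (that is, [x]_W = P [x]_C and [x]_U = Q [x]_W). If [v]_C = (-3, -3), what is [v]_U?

Apply P to get W-coordinates (-12, 3), then Q to get U-coordinates.
The result is [v]_U = (30, -3).

(30, -3)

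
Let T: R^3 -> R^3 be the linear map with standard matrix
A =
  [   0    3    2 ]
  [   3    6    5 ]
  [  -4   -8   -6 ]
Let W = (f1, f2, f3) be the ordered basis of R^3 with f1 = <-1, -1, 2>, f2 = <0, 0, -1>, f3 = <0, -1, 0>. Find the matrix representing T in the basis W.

Let P have columns f1, ..., f3. Then [T]_W = P^(-1) A P.
Here det P = 1, so P^(-1) is integer; computing A P first and then P^(-1)(A P) gives [[-1, 2, 3], [-2, -2, -2], [0, 3, 3]].

[[-1, 2, 3], [-2, -2, -2], [0, 3, 3]]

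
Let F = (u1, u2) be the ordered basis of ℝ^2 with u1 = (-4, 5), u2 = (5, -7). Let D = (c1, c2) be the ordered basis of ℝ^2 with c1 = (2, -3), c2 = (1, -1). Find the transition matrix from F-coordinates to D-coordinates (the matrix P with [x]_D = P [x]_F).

Let M have columns uj and N have columns cj. Then for every x, N [x]_D = x = M [x]_F, so P = N^(-1) M.
Since det N = 1, N^(-1) has integer entries; multiplying gives P = [[-1, 2], [-2, 1]].

[[-1, 2], [-2, 1]]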